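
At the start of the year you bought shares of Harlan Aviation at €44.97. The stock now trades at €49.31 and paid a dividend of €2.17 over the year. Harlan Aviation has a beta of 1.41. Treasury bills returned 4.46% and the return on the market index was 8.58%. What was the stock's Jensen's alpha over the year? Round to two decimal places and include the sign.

Realised HPR = (P1 + D1 − P0) / P0 = (49.31 + 2.17 − 44.97) / 44.97 = 6.51 / 44.97 = 14.4763%
MRP = 8.58% − 4.46% = 4.12%
CAPM required = R_f + β·MRP = 4.46% + 1.41 × 4.12% = 10.2692%
α = realised − required = 14.4763% − 10.2692% = +4.21%

+4.21%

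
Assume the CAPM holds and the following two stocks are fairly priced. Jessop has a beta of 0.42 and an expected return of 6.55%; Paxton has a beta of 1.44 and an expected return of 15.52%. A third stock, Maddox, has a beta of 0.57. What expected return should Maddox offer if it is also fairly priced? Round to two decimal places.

7.87%

MRP (SML slope) = (15.52% − 6.55%) / (1.44 − 0.42) = 8.97% / 1.02 = 8.7941%
R_f (intercept) = 6.55% − 0.42 × 8.7941% = 2.8565%
E(R_Maddox) = R_f + β × MRP = 2.8565% + 0.57 × 8.7941% = 7.87%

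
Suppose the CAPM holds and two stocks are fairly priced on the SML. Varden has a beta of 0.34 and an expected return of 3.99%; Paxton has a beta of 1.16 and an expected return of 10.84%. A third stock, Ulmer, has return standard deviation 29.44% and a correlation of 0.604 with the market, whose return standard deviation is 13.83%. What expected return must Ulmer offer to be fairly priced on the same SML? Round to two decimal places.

11.89%

MRP = (10.84% − 3.99%) / (1.16 − 0.34) = 8.3537%
R_f = 3.99% − 0.34 × 8.3537% = 1.1497%
β_Ulmer = ρ·σ_i/σ_m = 0.604 × 29.44 / 13.83 = 1.2857
E(R_Ulmer) = R_f + β × MRP = 1.1497% + 1.2857 × 8.3537% = 11.89%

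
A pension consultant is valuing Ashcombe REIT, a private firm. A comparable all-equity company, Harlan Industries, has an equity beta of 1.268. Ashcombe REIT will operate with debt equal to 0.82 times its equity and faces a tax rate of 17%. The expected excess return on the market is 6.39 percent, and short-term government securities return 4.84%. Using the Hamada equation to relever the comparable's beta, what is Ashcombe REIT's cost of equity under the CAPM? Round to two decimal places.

18.46%

β_L = β_U × [1 + (1 − t)(D/E)] = 1.268 × [1 + (1 − 0.17) × 0.82]
    = 1.268 × [1 + 0.83 × 0.82] = 1.268 × 1.6806 = 2.1310
E(R) = R_f + β_L × MRP = 4.84% + 2.1310 × 6.39% = 18.46%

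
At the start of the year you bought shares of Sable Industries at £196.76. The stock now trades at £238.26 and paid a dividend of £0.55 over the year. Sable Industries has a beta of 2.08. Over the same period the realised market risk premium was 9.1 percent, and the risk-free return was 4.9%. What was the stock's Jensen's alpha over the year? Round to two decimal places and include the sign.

-2.46%

Realised HPR = (P1 + D1 − P0) / P0 = (238.26 + 0.55 − 196.76) / 196.76 = 42.05 / 196.76 = 21.3712%
CAPM required = R_f + β·MRP = 4.9% + 2.08 × 9.1% = 23.8280%
α = realised − required = 21.3712% − 23.8280% = -2.46%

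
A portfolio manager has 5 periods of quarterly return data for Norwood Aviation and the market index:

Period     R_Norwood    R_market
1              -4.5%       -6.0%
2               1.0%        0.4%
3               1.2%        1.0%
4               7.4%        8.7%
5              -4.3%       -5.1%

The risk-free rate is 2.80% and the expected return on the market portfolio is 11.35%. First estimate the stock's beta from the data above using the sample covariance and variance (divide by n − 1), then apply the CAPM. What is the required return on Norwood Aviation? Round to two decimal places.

Mean R_i = (-4.5 + 1.0 + 1.2 + 7.4 − 4.3) / 5 = 0.1600%
Mean R_m = (-6.0 + 0.4 + 1.0 + 8.7 − 5.1) / 5 = -0.2000%
Σ(R_i − R̄_i)(R_m − R̄_m) = 115.0700  ⇒  Cov = 115.0700 / 4 = 28.7675
Σ(R_m − R̄_m)² = 138.6600  ⇒  Var(R_m) = 138.6600 / 4 = 34.6650
β = Cov / Var(R_m) = 28.7675 / 34.6650 = 0.8299
MRP = 11.35% − 2.80% = 8.55%
E(R) = R_f + β × MRP = 2.80% + 0.8299 × 8.55% = 9.90%

9.90%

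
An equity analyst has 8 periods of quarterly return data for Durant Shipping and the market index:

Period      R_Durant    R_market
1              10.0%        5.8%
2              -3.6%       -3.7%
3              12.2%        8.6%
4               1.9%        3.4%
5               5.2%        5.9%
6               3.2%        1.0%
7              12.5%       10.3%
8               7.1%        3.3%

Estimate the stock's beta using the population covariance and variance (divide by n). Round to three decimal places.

1.169

Mean R_i = (10.0 − 3.6 + 12.2 + 1.9 + 5.2 + 3.2 + 12.5 + 7.1) / 8 = 6.0625%
Mean R_m = (5.8 − 3.7 + 8.6 + 3.4 + 5.9 + 1.0 + 10.3 + 3.3) / 8 = 4.3250%
Σ(R_i − R̄_i)(R_m − R̄_m) = 158.9975  ⇒  Cov = 158.9975 / 8 = 19.8747
Σ(R_m − R̄_m)² = 135.9950  ⇒  Var(R_m) = 135.9950 / 8 = 16.9994
β = Cov / Var(R_m) = 19.8747 / 16.9994 = 1.1691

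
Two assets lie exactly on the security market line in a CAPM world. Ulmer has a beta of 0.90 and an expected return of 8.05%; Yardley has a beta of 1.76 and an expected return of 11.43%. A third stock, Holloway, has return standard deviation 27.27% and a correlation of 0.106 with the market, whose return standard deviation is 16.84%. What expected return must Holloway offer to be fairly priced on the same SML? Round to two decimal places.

5.19%

MRP = (11.43% − 8.05%) / (1.76 − 0.90) = 3.9302%
R_f = 8.05% − 0.90 × 3.9302% = 4.5128%
β_Holloway = ρ·σ_i/σ_m = 0.106 × 27.27 / 16.84 = 0.1717
E(R_Holloway) = R_f + β × MRP = 4.5128% + 0.1717 × 3.9302% = 5.19%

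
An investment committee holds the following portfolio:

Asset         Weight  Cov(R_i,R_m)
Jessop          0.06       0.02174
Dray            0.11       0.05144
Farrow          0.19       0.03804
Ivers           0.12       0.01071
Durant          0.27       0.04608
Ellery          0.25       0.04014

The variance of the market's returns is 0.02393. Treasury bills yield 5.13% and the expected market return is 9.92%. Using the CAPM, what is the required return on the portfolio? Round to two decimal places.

12.73%

β_Jessop = 0.02174 / 0.02393 = 0.9085
β_Dray = 0.05144 / 0.02393 = 2.1496
β_Farrow = 0.03804 / 0.02393 = 1.5896
β_Ivers = 0.01071 / 0.02393 = 0.4476
β_Durant = 0.04608 / 0.02393 = 1.9256
β_Ellery = 0.04014 / 0.02393 = 1.6774
β_P = Σ w_i β_i = 0.06×0.9085 + 0.11×2.1496 + 0.19×1.5896 + 0.12×0.4476 + 0.27×1.9256 + 0.25×1.6774 = 1.5860
MRP = 9.92% − 5.13% = 4.79%
E(R_P) = R_f + β_P × MRP = 5.13% + 1.5860 × 4.79% = 12.73%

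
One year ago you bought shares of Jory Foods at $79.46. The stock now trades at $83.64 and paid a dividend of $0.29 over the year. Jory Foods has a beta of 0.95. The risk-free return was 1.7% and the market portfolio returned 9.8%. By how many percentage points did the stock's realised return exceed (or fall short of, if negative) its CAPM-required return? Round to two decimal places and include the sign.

Realised HPR = (P1 + D1 − P0) / P0 = (83.64 + 0.29 − 79.46) / 79.46 = 4.47 / 79.46 = 5.6255%
MRP = 9.8% − 1.7% = 8.10%
CAPM required = R_f + β·MRP = 1.7% + 0.95 × 8.1% = 9.3950%
α = realised − required = 5.6255% − 9.3950% = -3.77%

-3.77%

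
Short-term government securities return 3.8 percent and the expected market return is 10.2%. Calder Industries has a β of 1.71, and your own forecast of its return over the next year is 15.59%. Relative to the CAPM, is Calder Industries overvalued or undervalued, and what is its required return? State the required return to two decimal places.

MRP = 10.2% − 3.8% = 6.40%
Required return = R_f + β·MRP = 3.8% + 1.71 × 6.4% = 14.74%
Forecast 15.59% > required 14.74% → the stock plots above the SML → undervalued.

Undervalued; required return 14.74%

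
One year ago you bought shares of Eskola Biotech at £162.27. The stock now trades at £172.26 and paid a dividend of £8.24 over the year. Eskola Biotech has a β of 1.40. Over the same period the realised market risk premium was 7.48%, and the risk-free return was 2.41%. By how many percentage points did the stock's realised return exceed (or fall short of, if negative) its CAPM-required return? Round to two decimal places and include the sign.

-1.65%

Realised HPR = (P1 + D1 − P0) / P0 = (172.26 + 8.24 − 162.27) / 162.27 = 18.23 / 162.27 = 11.2344%
CAPM required = R_f + β·MRP = 2.41% + 1.40 × 7.48% = 12.8820%
α = realised − required = 11.2344% − 12.8820% = -1.65%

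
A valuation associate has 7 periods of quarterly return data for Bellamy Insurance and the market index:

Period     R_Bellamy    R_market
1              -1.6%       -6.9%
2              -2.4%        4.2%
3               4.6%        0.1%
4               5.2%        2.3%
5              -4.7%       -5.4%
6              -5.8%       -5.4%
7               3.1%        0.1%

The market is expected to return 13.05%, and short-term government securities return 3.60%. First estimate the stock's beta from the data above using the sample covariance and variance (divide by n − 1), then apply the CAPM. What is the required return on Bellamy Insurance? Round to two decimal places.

Mean R_i = (-1.6 − 2.4 + 4.6 + 5.2 − 4.7 − 5.8 + 3.1) / 7 = -0.2286%
Mean R_m = (-6.9 + 4.2 + 0.1 + 2.3 − 5.4 − 5.4 + 0.1) / 7 = -1.5714%
Σ(R_i − R̄_i)(R_m − R̄_m) = 67.8757  ⇒  Cov = 67.8757 / 6 = 11.3126
Σ(R_m − R̄_m)² = 111.5943  ⇒  Var(R_m) = 111.5943 / 6 = 18.5991
β = Cov / Var(R_m) = 11.3126 / 18.5991 = 0.6082
MRP = 13.05% − 3.60% = 9.45%
E(R) = R_f + β × MRP = 3.60% + 0.6082 × 9.45% = 9.35%

9.35%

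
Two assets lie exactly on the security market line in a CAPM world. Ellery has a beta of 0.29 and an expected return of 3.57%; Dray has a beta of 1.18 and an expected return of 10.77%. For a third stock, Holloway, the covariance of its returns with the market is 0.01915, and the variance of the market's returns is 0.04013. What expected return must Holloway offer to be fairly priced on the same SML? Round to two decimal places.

5.08%

MRP = (10.77% − 3.57%) / (1.18 − 0.29) = 8.0899%
R_f = 3.57% − 0.29 × 8.0899% = 1.2239%
β_Holloway = Cov / Var(R_m) = 0.01915 / 0.04013 = 0.4772
E(R_Holloway) = R_f + β × MRP = 1.2239% + 0.4772 × 8.0899% = 5.08%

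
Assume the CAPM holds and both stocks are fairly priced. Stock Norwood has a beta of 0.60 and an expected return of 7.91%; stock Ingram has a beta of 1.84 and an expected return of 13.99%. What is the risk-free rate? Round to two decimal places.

Both satisfy E(R) = R_f + β·MRP, so the slope of the SML is
MRP = (13.99% − 7.91%) / (1.84 − 0.60) = 6.08% / 1.24 = 4.9032%
R_f = E(R_Norwood) − β_Norwood·MRP = 7.91% − 0.60 × 4.9032% = 4.9681%

4.97%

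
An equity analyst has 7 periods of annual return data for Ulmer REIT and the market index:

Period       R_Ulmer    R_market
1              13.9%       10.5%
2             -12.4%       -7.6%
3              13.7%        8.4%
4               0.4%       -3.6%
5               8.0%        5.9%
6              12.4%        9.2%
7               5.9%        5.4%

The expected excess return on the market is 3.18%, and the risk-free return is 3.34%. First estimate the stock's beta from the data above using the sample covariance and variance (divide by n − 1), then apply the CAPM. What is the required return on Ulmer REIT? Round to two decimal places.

Mean R_i = (13.9 − 12.4 + 13.7 + 0.4 + 8.0 + 12.4 + 5.9) / 7 = 5.9857%
Mean R_m = (10.5 − 7.6 + 8.4 − 3.6 + 5.9 + 9.2 + 5.4) / 7 = 4.0286%
Σ(R_i − R̄_i)(R_m − R̄_m) = 378.1729  ⇒  Cov = 378.1729 / 6 = 63.0288
Σ(R_m − R̄_m)² = 286.5343  ⇒  Var(R_m) = 286.5343 / 6 = 47.7557
β = Cov / Var(R_m) = 63.0288 / 47.7557 = 1.3198
E(R) = R_f + β × MRP = 3.34% + 1.3198 × 3.18% = 7.54%

7.54%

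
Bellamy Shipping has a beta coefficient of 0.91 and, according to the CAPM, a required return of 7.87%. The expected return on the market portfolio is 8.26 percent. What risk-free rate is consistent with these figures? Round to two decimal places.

E(R) = R_f + β(E(R_m) − R_f) = R_f(1 − β) + β·E(R_m)
7.87% = R_f × (1 − 0.91) + 0.91 × 8.26%
7.87% = R_f × 0.09 + 7.5166%
R_f = (7.87% − 7.5166%) / 0.09 = 3.93%

3.93%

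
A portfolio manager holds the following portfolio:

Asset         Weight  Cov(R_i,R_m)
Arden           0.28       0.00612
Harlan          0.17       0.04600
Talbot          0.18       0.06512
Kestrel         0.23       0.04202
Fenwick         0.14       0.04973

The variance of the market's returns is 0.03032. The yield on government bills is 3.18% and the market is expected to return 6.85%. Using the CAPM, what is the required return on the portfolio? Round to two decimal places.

7.77%

β_Arden = 0.00612 / 0.03032 = 0.2018
β_Harlan = 0.04600 / 0.03032 = 1.5172
β_Talbot = 0.06512 / 0.03032 = 2.1478
β_Kestrel = 0.04202 / 0.03032 = 1.3859
β_Fenwick = 0.04973 / 0.03032 = 1.6402
β_P = Σ w_i β_i = 0.28×0.2018 + 0.17×1.5172 + 0.18×2.1478 + 0.23×1.3859 + 0.14×1.6402 = 1.2494
MRP = 6.85% − 3.18% = 3.67%
E(R_P) = R_f + β_P × MRP = 3.18% + 1.2494 × 3.67% = 7.77%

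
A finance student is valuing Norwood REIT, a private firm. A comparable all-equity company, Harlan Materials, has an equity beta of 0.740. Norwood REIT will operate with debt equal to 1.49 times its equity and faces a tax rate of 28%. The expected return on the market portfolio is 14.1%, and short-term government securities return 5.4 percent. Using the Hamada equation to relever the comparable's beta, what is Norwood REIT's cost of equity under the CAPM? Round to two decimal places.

18.74%

β_L = β_U × [1 + (1 − t)(D/E)] = 0.740 × [1 + (1 − 0.28) × 1.49]
    = 0.740 × [1 + 0.72 × 1.49] = 0.740 × 2.0728 = 1.5339
MRP = 14.1% − 5.4% = 8.70%
E(R) = R_f + β_L × MRP = 5.4% + 1.5339 × 8.7% = 18.74%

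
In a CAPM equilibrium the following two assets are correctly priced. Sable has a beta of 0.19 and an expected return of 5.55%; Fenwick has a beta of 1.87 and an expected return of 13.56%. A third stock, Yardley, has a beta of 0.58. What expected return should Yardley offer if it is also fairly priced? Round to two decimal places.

7.41%

MRP (SML slope) = (13.56% − 5.55%) / (1.87 − 0.19) = 8.01% / 1.68 = 4.7679%
R_f (intercept) = 5.55% − 0.19 × 4.7679% = 4.6441%
E(R_Yardley) = R_f + β × MRP = 4.6441% + 0.58 × 4.7679% = 7.41%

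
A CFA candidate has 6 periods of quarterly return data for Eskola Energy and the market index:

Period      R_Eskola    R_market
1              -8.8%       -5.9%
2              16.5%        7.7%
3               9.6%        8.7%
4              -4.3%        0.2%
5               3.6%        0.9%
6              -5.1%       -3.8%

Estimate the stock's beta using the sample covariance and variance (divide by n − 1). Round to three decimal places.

1.539

Mean R_i = (-8.8 + 16.5 + 9.6 − 4.3 + 3.6 − 5.1) / 6 = 1.9167%
Mean R_m = (-5.9 + 7.7 + 8.7 + 0.2 + 0.9 − 3.8) / 6 = 1.3000%
Σ(R_i − R̄_i)(R_m − R̄_m) = 269.3000  ⇒  Cov = 269.3000 / 5 = 53.8600
Σ(R_m − R̄_m)² = 174.9400  ⇒  Var(R_m) = 174.9400 / 5 = 34.9880
β = Cov / Var(R_m) = 53.8600 / 34.9880 = 1.5394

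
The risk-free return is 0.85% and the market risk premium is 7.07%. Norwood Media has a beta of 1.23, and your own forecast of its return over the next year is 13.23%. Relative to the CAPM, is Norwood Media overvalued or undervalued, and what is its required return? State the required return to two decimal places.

Required return = R_f + β·MRP = 0.85% + 1.23 × 7.07% = 9.55%
Forecast 13.23% > required 9.55% → the stock plots above the SML → undervalued.

Undervalued; required return 9.55%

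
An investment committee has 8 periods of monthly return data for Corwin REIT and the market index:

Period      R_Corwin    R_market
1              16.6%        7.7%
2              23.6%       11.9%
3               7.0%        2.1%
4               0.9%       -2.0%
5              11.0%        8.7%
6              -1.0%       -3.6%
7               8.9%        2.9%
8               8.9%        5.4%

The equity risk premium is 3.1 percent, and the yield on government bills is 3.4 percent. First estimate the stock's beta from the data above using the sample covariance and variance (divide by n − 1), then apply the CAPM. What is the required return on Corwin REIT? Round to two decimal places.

7.78%

Mean R_i = (16.6 + 23.6 + 7.0 + 0.9 + 11.0 − 1.0 + 8.9 + 8.9) / 8 = 9.4875%
Mean R_m = (7.7 + 11.9 + 2.1 − 2.0 + 8.7 − 3.6 + 2.9 + 5.4) / 8 = 4.1375%
Σ(R_i − R̄_i)(R_m − R̄_m) = 280.6938  ⇒  Cov = 280.6938 / 7 = 40.0991
Σ(R_m − R̄_m)² = 198.5788  ⇒  Var(R_m) = 198.5788 / 7 = 28.3684
β = Cov / Var(R_m) = 40.0991 / 28.3684 = 1.4135
E(R) = R_f + β × MRP = 3.4% + 1.4135 × 3.1% = 7.78%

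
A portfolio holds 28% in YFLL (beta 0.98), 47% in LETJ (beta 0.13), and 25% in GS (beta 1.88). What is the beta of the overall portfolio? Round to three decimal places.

β_P = Σ w_i β_i = 0.28×0.98 + 0.47×0.13 + 0.25×1.88 = 0.8055

0.806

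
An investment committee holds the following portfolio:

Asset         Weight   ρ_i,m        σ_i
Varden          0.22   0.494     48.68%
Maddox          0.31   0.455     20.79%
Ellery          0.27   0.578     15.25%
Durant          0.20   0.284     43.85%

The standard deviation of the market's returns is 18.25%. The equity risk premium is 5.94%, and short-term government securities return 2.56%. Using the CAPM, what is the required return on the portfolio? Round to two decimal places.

6.82%

β_Varden = 0.494 × 48.68% / 18.25% = 1.3177
β_Maddox = 0.455 × 20.79% / 18.25% = 0.5183
β_Ellery = 0.578 × 15.25% / 18.25% = 0.4830
β_Durant = 0.284 × 43.85% / 18.25% = 0.6824
β_P = Σ w_i β_i = 0.22×1.3177 + 0.31×0.5183 + 0.27×0.4830 + 0.20×0.6824 = 0.7175
E(R_P) = R_f + β_P × MRP = 2.56% + 0.7175 × 5.94% = 6.82%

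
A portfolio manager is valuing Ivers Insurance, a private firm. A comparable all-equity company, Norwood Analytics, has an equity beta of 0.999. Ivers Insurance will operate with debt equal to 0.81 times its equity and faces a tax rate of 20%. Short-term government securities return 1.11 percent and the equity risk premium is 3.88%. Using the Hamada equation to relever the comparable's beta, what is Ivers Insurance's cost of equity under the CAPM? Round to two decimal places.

7.50%

β_L = β_U × [1 + (1 − t)(D/E)] = 0.999 × [1 + (1 − 0.20) × 0.81]
    = 0.999 × [1 + 0.80 × 0.81] = 0.999 × 1.6480 = 1.6464
E(R) = R_f + β_L × MRP = 1.11% + 1.6464 × 3.88% = 7.50%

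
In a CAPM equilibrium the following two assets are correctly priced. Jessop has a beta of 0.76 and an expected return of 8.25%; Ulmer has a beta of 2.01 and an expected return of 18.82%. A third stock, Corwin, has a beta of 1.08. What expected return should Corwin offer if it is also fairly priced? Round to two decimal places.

MRP (SML slope) = (18.82% − 8.25%) / (2.01 − 0.76) = 10.57% / 1.25 = 8.4560%
R_f (intercept) = 8.25% − 0.76 × 8.4560% = 1.8234%
E(R_Corwin) = R_f + β × MRP = 1.8234% + 1.08 × 8.4560% = 10.96%

10.96%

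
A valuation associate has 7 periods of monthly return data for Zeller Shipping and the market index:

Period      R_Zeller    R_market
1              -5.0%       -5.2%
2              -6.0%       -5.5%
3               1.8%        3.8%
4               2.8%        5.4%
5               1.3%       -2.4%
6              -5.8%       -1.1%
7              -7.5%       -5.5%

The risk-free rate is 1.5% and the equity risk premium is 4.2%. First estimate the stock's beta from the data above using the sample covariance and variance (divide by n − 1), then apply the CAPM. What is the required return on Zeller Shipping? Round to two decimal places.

4.86%

Mean R_i = (-5.0 − 6.0 + 1.8 + 2.8 + 1.3 − 5.8 − 7.5) / 7 = -2.6286%
Mean R_m = (-5.2 − 5.5 + 3.8 + 5.4 − 2.4 − 1.1 − 5.5) / 7 = -1.5000%
Σ(R_i − R̄_i)(R_m − R̄_m) = 97.8700  ⇒  Cov = 97.8700 / 6 = 16.3117
Σ(R_m − R̄_m)² = 122.3600  ⇒  Var(R_m) = 122.3600 / 6 = 20.3933
β = Cov / Var(R_m) = 16.3117 / 20.3933 = 0.7999
E(R) = R_f + β × MRP = 1.5% + 0.7999 × 4.2% = 4.86%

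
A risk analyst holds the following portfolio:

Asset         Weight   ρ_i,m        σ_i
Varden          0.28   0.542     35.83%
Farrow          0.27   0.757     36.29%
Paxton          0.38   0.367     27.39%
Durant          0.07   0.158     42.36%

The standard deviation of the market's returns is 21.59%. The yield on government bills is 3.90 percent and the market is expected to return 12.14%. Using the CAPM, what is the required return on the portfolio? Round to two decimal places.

β_Varden = 0.542 × 35.83% / 21.59% = 0.8995
β_Farrow = 0.757 × 36.29% / 21.59% = 1.2724
β_Paxton = 0.367 × 27.39% / 21.59% = 0.4656
β_Durant = 0.158 × 42.36% / 21.59% = 0.3100
β_P = Σ w_i β_i = 0.28×0.8995 + 0.27×1.2724 + 0.38×0.4656 + 0.07×0.3100 = 0.7940
MRP = 12.14% − 3.90% = 8.24%
E(R_P) = R_f + β_P × MRP = 3.90% + 0.7940 × 8.24% = 10.44%

10.44%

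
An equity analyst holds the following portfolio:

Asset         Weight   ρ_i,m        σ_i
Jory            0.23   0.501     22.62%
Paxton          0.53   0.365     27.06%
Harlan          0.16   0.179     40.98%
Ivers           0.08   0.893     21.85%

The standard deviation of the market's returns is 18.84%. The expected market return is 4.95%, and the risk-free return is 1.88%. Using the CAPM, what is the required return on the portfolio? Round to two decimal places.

3.60%

β_Jory = 0.501 × 22.62% / 18.84% = 0.6015
β_Paxton = 0.365 × 27.06% / 18.84% = 0.5243
β_Harlan = 0.179 × 40.98% / 18.84% = 0.3894
β_Ivers = 0.893 × 21.85% / 18.84% = 1.0357
β_P = Σ w_i β_i = 0.23×0.6015 + 0.53×0.5243 + 0.16×0.3894 + 0.08×1.0357 = 0.5614
MRP = 4.95% − 1.88% = 3.07%
E(R_P) = R_f + β_P × MRP = 1.88% + 0.5614 × 3.07% = 3.60%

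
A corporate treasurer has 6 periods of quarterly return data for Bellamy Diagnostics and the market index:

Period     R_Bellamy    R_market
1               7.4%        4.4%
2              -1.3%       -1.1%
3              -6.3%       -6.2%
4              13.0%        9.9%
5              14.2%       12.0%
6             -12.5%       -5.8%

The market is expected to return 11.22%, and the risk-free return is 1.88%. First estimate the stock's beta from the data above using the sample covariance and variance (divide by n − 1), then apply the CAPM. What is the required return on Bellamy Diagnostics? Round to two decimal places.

Mean R_i = (7.4 − 1.3 − 6.3 + 13.0 + 14.2 − 12.5) / 6 = 2.4167%
Mean R_m = (4.4 − 1.1 − 6.2 + 9.9 + 12.0 − 5.8) / 6 = 2.2000%
Σ(R_i − R̄_i)(R_m − R̄_m) = 412.7500  ⇒  Cov = 412.7500 / 5 = 82.5500
Σ(R_m − R̄_m)² = 305.6200  ⇒  Var(R_m) = 305.6200 / 5 = 61.1240
β = Cov / Var(R_m) = 82.5500 / 61.1240 = 1.3505
MRP = 11.22% − 1.88% = 9.34%
E(R) = R_f + β × MRP = 1.88% + 1.3505 × 9.34% = 14.49%

14.49%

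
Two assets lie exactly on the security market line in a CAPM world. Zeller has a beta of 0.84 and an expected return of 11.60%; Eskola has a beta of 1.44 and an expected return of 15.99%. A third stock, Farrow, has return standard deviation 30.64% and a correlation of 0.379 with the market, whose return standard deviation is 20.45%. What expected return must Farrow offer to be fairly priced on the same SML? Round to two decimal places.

MRP = (15.99% − 11.60%) / (1.44 − 0.84) = 7.3167%
R_f = 11.60% − 0.84 × 7.3167% = 5.4540%
β_Farrow = ρ·σ_i/σ_m = 0.379 × 30.64 / 20.45 = 0.5679
E(R_Farrow) = R_f + β × MRP = 5.4540% + 0.5679 × 7.3167% = 9.61%

9.61%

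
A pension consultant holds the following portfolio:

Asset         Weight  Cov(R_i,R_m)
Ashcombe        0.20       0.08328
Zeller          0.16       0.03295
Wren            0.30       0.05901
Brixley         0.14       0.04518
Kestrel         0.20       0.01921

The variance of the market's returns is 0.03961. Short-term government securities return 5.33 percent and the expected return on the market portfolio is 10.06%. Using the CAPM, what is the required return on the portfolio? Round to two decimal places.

β_Ashcombe = 0.08328 / 0.03961 = 2.1025
β_Zeller = 0.03295 / 0.03961 = 0.8319
β_Wren = 0.05901 / 0.03961 = 1.4898
β_Brixley = 0.04518 / 0.03961 = 1.1406
β_Kestrel = 0.01921 / 0.03961 = 0.4850
β_P = Σ w_i β_i = 0.20×2.1025 + 0.16×0.8319 + 0.30×1.4898 + 0.14×1.1406 + 0.20×0.4850 = 1.2572
MRP = 10.06% − 5.33% = 4.73%
E(R_P) = R_f + β_P × MRP = 5.33% + 1.2572 × 4.73% = 11.28%

11.28%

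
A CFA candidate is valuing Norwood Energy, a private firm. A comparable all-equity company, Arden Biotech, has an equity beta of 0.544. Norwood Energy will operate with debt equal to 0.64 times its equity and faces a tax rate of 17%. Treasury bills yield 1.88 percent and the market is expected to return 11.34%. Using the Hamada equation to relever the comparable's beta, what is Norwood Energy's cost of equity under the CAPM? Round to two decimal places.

9.76%

β_L = β_U × [1 + (1 − t)(D/E)] = 0.544 × [1 + (1 − 0.17) × 0.64]
    = 0.544 × [1 + 0.83 × 0.64] = 0.544 × 1.5312 = 0.8330
MRP = 11.34% − 1.88% = 9.46%
E(R) = R_f + β_L × MRP = 1.88% + 0.8330 × 9.46% = 9.76%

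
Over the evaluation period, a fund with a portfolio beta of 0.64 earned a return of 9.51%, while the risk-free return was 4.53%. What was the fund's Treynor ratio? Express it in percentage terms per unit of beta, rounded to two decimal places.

7.78%

Treynor = (R_P − R_f) / β_P = (9.51% − 4.53%) / 0.6400 = 4.98% / 0.6400 = 7.78%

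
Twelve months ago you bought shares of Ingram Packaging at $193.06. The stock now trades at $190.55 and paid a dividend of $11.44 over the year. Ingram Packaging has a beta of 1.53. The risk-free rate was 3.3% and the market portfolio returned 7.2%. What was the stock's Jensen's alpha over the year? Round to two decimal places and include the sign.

Realised HPR = (P1 + D1 − P0) / P0 = (190.55 + 11.44 − 193.06) / 193.06 = 8.93 / 193.06 = 4.6255%
MRP = 7.2% − 3.3% = 3.90%
CAPM required = R_f + β·MRP = 3.3% + 1.53 × 3.9% = 9.2670%
α = realised − required = 4.6255% − 9.2670% = -4.64%

-4.64%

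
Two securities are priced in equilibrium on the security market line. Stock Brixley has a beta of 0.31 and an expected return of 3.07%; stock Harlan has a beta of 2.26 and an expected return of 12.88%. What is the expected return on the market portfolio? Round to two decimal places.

Both satisfy E(R) = R_f + β·MRP, so the slope of the SML is
MRP = (12.88% − 3.07%) / (2.26 − 0.31) = 9.81% / 1.95 = 5.0308%
R_f = E(R_Brixley) − β_Brixley·MRP = 3.07% − 0.31 × 5.0308% = 1.5105%
E(R_m) = R_f + MRP = 1.5105% + 5.0308% = 6.54%

6.54%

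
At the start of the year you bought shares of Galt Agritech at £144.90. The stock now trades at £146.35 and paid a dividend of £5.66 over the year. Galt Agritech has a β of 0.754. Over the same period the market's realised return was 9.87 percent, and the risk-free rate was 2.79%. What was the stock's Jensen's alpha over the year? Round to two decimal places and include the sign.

-3.22%

Realised HPR = (P1 + D1 − P0) / P0 = (146.35 + 5.66 − 144.90) / 144.90 = 7.11 / 144.90 = 4.9068%
MRP = 9.87% − 2.79% = 7.08%
CAPM required = R_f + β·MRP = 2.79% + 0.754 × 7.08% = 8.12832%
α = realised − required = 4.9068% − 8.12832% = -3.22%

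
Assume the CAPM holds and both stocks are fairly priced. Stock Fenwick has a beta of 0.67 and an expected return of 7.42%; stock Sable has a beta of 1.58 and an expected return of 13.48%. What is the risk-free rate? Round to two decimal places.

Both satisfy E(R) = R_f + β·MRP, so the slope of the SML is
MRP = (13.48% − 7.42%) / (1.58 − 0.67) = 6.06% / 0.91 = 6.6593%
R_f = E(R_Fenwick) − β_Fenwick·MRP = 7.42% − 0.67 × 6.6593% = 2.9583%

2.96%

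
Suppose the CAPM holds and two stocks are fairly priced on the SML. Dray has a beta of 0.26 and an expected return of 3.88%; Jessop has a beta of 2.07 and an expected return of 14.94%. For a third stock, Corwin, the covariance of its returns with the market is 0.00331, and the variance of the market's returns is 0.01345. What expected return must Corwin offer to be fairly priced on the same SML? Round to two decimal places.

3.80%

MRP = (14.94% − 3.88%) / (2.07 − 0.26) = 6.1105%
R_f = 3.88% − 0.26 × 6.1105% = 2.2913%
β_Corwin = Cov / Var(R_m) = 0.00331 / 0.01345 = 0.2461
E(R_Corwin) = R_f + β × MRP = 2.2913% + 0.2461 × 6.1105% = 3.80%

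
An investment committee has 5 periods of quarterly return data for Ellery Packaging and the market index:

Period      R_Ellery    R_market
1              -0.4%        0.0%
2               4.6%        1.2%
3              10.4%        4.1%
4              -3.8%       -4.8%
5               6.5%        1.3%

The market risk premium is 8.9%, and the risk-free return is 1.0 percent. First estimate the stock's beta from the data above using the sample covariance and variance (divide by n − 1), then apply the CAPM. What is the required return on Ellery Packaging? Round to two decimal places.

15.43%

Mean R_i = (-0.4 + 4.6 + 10.4 − 3.8 + 6.5) / 5 = 3.4600%
Mean R_m = (0.0 + 1.2 + 4.1 − 4.8 + 1.3) / 5 = 0.3600%
Σ(R_i − R̄_i)(R_m − R̄_m) = 68.6220  ⇒  Cov = 68.6220 / 4 = 17.1555
Σ(R_m − R̄_m)² = 42.3320  ⇒  Var(R_m) = 42.3320 / 4 = 10.5830
β = Cov / Var(R_m) = 17.1555 / 10.5830 = 1.6210
E(R) = R_f + β × MRP = 1.0% + 1.6210 × 8.9% = 15.43%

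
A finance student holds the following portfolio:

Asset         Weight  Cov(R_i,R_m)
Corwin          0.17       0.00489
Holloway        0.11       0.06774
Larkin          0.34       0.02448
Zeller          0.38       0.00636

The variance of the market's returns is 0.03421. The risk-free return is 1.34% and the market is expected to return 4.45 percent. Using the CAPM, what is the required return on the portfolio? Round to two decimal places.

3.07%

β_Corwin = 0.00489 / 0.03421 = 0.1429
β_Holloway = 0.06774 / 0.03421 = 1.9801
β_Larkin = 0.02448 / 0.03421 = 0.7156
β_Zeller = 0.00636 / 0.03421 = 0.1859
β_P = Σ w_i β_i = 0.17×0.1429 + 0.11×1.9801 + 0.34×0.7156 + 0.38×0.1859 = 0.5561
MRP = 4.45% − 1.34% = 3.11%
E(R_P) = R_f + β_P × MRP = 1.34% + 0.5561 × 3.11% = 3.07%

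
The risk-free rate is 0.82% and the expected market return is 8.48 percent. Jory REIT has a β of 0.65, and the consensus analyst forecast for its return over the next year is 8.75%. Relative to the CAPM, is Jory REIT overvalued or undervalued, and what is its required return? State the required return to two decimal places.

MRP = 8.48% − 0.82% = 7.66%
Required return = R_f + β·MRP = 0.82% + 0.65 × 7.66% = 5.80%
Forecast 8.75% > required 5.80% → the stock plots above the SML → undervalued.

Undervalued; required return 5.80%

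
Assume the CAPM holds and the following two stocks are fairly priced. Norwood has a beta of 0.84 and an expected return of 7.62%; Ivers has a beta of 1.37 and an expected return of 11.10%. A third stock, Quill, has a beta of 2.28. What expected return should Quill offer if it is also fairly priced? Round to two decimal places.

MRP (SML slope) = (11.10% − 7.62%) / (1.37 − 0.84) = 3.48% / 0.53 = 6.5660%
R_f (intercept) = 7.62% − 0.84 × 6.5660% = 2.1046%
E(R_Quill) = R_f + β × MRP = 2.1046% + 2.28 × 6.5660% = 17.08%

17.08%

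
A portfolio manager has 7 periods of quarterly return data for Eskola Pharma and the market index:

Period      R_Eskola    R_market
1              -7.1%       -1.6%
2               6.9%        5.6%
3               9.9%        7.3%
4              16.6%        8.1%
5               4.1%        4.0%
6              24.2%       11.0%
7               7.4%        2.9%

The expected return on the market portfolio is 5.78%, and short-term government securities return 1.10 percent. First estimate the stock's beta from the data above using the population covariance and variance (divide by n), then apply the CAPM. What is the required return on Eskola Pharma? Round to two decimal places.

11.94%

Mean R_i = (-7.1 + 6.9 + 9.9 + 16.6 + 4.1 + 24.2 + 7.4) / 7 = 8.8571%
Mean R_m = (-1.6 + 5.6 + 7.3 + 8.1 + 4.0 + 11.0 + 2.9) / 7 = 5.3286%
Σ(R_i − R̄_i)(R_m − R̄_m) = 230.4186  ⇒  Cov = 230.4186 / 7 = 32.9169
Σ(R_m − R̄_m)² = 99.4743  ⇒  Var(R_m) = 99.4743 / 7 = 14.2106
β = Cov / Var(R_m) = 32.9169 / 14.2106 = 2.3164
MRP = 5.78% − 1.10% = 4.68%
E(R) = R_f + β × MRP = 1.10% + 2.3164 × 4.68% = 11.94%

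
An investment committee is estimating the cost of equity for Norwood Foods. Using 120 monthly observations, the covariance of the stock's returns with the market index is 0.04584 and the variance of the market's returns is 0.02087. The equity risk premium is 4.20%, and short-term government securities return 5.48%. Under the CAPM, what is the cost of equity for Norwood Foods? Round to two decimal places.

14.71%

β = Cov(R_i, R_m) / Var(R_m) = 0.04584 / 0.02087 = 2.1965
E(R) = R_f + β × MRP = 5.48% + 2.1965 × 4.20% = 14.71%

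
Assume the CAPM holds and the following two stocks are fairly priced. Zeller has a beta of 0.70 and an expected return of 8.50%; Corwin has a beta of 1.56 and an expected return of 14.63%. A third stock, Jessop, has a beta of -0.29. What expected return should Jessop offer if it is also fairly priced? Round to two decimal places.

MRP (SML slope) = (14.63% − 8.50%) / (1.56 − 0.70) = 6.13% / 0.86 = 7.1279%
R_f (intercept) = 8.50% − 0.70 × 7.1279% = 3.5105%
E(R_Jessop) = R_f + β × MRP = 3.5105% + -0.29 × 7.1279% = 1.44%

1.44%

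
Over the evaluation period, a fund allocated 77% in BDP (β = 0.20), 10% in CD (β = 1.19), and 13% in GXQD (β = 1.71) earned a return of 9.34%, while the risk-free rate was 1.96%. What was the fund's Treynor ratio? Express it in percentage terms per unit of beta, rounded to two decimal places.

β_P = 0.77×0.20 + 0.10×1.19 + 0.13×1.71 = 0.4953
Treynor = (R_P − R_f) / β_P = (9.34% − 1.96%) / 0.4953 = 7.38% / 0.4953 = 14.90%

14.90%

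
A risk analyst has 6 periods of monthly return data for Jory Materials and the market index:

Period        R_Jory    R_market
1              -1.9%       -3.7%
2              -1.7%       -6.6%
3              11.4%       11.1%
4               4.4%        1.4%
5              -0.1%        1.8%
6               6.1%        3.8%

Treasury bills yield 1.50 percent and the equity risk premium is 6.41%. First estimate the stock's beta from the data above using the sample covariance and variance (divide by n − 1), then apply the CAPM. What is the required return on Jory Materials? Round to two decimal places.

Mean R_i = (-1.9 − 1.7 + 11.4 + 4.4 − 0.1 + 6.1) / 6 = 3.0333%
Mean R_m = (-3.7 − 6.6 + 11.1 + 1.4 + 1.8 + 3.8) / 6 = 1.3000%
Σ(R_i − R̄_i)(R_m − R̄_m) = 150.2900  ⇒  Cov = 150.2900 / 5 = 30.0580
Σ(R_m − R̄_m)² = 189.9600  ⇒  Var(R_m) = 189.9600 / 5 = 37.9920
β = Cov / Var(R_m) = 30.0580 / 37.9920 = 0.7912
E(R) = R_f + β × MRP = 1.50% + 0.7912 × 6.41% = 6.57%

6.57%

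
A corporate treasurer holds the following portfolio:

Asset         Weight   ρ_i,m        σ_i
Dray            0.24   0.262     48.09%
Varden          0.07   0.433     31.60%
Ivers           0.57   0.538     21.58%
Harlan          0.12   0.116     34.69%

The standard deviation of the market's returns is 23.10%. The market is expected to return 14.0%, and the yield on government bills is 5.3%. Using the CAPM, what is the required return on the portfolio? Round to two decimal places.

β_Dray = 0.262 × 48.09% / 23.10% = 0.5454
β_Varden = 0.433 × 31.60% / 23.10% = 0.5923
β_Ivers = 0.538 × 21.58% / 23.10% = 0.5026
β_Harlan = 0.116 × 34.69% / 23.10% = 0.1742
β_P = Σ w_i β_i = 0.24×0.5454 + 0.07×0.5923 + 0.57×0.5026 + 0.12×0.1742 = 0.4797
MRP = 14.0% − 5.3% = 8.70%
E(R_P) = R_f + β_P × MRP = 5.3% + 0.4797 × 8.7% = 9.47%

9.47%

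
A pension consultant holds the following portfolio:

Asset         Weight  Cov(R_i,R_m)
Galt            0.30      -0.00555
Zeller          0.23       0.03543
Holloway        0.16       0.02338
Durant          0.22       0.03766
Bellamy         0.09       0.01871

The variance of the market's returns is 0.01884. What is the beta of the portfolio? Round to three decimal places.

β_Galt = -0.00555 / 0.01884 = -0.2946
β_Zeller = 0.03543 / 0.01884 = 1.8806
β_Holloway = 0.02338 / 0.01884 = 1.2410
β_Durant = 0.03766 / 0.01884 = 1.9989
β_Bellamy = 0.01871 / 0.01884 = 0.9931
β_P = Σ w_i β_i = 0.30×-0.2946 + 0.23×1.8806 + 0.16×1.2410 + 0.22×1.9989 + 0.09×0.9931 = 1.0719

1.072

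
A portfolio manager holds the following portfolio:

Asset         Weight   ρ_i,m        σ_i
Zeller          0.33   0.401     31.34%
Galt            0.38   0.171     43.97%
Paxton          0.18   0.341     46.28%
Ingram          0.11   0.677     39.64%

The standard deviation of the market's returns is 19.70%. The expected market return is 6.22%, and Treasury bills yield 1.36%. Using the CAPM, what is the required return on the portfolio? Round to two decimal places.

β_Zeller = 0.401 × 31.34% / 19.70% = 0.6379
β_Galt = 0.171 × 43.97% / 19.70% = 0.3817
β_Paxton = 0.341 × 46.28% / 19.70% = 0.8011
β_Ingram = 0.677 × 39.64% / 19.70% = 1.3622
β_P = Σ w_i β_i = 0.33×0.6379 + 0.38×0.3817 + 0.18×0.8011 + 0.11×1.3622 = 0.6496
MRP = 6.22% − 1.36% = 4.86%
E(R_P) = R_f + β_P × MRP = 1.36% + 0.6496 × 4.86% = 4.52%

4.52%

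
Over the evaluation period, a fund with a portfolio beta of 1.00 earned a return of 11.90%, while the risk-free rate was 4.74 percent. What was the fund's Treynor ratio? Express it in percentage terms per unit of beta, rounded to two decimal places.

7.16%

Treynor = (R_P − R_f) / β_P = (11.90% − 4.74%) / 1.0000 = 7.16% / 1.0000 = 7.16%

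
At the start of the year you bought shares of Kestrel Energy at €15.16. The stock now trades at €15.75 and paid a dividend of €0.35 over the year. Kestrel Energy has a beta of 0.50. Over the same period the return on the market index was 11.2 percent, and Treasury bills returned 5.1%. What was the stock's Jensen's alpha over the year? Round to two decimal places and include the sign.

Realised HPR = (P1 + D1 − P0) / P0 = (15.75 + 0.35 − 15.16) / 15.16 = 0.94 / 15.16 = 6.2005%
MRP = 11.2% − 5.1% = 6.10%
CAPM required = R_f + β·MRP = 5.1% + 0.50 × 6.1% = 8.1500%
α = realised − required = 6.2005% − 8.1500% = -1.95%

-1.95%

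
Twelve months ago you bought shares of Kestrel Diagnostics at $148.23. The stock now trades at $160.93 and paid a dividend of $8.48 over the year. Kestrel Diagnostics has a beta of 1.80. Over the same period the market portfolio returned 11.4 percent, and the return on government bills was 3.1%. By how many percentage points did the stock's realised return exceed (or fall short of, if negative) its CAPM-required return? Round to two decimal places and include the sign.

-3.75%

Realised HPR = (P1 + D1 − P0) / P0 = (160.93 + 8.48 − 148.23) / 148.23 = 21.18 / 148.23 = 14.2886%
MRP = 11.4% − 3.1% = 8.30%
CAPM required = R_f + β·MRP = 3.1% + 1.80 × 8.3% = 18.0400%
α = realised − required = 14.2886% − 18.0400% = -3.75%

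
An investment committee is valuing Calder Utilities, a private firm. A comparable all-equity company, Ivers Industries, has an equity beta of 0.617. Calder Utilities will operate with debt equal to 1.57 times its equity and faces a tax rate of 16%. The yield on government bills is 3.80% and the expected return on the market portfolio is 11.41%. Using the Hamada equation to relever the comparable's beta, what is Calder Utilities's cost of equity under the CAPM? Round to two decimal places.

β_L = β_U × [1 + (1 − t)(D/E)] = 0.617 × [1 + (1 − 0.16) × 1.57]
    = 0.617 × [1 + 0.84 × 1.57] = 0.617 × 2.3188 = 1.4307
MRP = 11.41% − 3.80% = 7.61%
E(R) = R_f + β_L × MRP = 3.80% + 1.4307 × 7.61% = 14.69%

14.69%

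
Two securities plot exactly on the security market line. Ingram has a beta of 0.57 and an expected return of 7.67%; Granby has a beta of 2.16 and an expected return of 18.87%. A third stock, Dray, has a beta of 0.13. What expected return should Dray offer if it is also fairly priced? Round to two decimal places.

4.57%

MRP (SML slope) = (18.87% − 7.67%) / (2.16 − 0.57) = 11.20% / 1.59 = 7.0440%
R_f (intercept) = 7.67% − 0.57 × 7.0440% = 3.6549%
E(R_Dray) = R_f + β × MRP = 3.6549% + 0.13 × 7.0440% = 4.57%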